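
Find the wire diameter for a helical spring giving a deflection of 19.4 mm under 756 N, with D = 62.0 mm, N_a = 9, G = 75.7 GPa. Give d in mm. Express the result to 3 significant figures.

Required rate k = F/δ = 756/19.4 = 38.969 N/mm
d = (8D³N_a·k / G)^(1/4) = (8·62.0³·9·38.969 / (75.7×10³))^0.25
  = (8833.5)^0.25 = 9.6947 mm

9.69 mm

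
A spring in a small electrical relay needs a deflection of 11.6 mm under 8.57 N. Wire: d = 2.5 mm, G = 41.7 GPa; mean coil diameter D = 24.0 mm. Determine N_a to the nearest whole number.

Required rate k = F/δ = 8.57/11.6 = 0.73879 N/mm
N_a = Gd⁴/(8D³k) = (41.7×10³ × 2.5⁴)/(8 × 24.0³ × 0.73879)
    = 1.62891e+06 / 81704.6 = 19.94 → 20 coils

20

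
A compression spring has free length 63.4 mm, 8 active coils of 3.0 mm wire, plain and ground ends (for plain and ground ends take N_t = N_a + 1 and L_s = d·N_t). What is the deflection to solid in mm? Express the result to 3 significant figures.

36.4 mm

N_t = 9; L_s = 3.0·9 = 27 mm
δ_solid = L₀ − L_s = 63.4 − 27 = 36.4 mm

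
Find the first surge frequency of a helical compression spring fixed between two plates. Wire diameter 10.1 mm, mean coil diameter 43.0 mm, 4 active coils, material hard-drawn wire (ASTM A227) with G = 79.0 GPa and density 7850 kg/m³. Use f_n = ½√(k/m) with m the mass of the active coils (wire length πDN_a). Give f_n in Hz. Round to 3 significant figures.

k = Gd⁴/(8D³N_a) = (79.0×10³)(10.1⁴)/(8·43.0³·4) = 323.12 N/mm = 3.2312e+05 N/m
Wire length L = πDN_a = π·43.0·4 = 540.35 mm
m = ρ·(πd²/4)·L = 7850 × 80.118×10⁻⁶ m² × 0.54035 m = 0.33984 kg
f_n = ½√(k/m) = 0.5·√(3.2312e+05/0.33984) = 0.5·√(9.5077e+05) = 487.54 Hz

488 Hz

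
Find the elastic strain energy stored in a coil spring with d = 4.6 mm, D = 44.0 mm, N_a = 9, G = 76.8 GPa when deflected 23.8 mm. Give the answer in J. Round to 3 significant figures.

k = Gd⁴/(8D³N_a) = (76.8×10³)(4.6⁴)/(8·44.0³·9) = 5.6066 N/mm
U = ½kδ² = 0.5 × 5.6066 × 23.8² = 1587.9 N·mm = 1.5879 J

1.59 J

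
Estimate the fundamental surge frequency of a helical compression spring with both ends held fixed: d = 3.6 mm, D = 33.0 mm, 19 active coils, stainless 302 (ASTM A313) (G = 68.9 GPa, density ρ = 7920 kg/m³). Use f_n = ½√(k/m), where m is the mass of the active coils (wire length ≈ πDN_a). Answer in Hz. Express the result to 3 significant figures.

57.8 Hz

k = Gd⁴/(8D³N_a) = (68.9×10³)(3.6⁴)/(8·33.0³·19) = 2.1186 N/mm = 2118.6 N/m
Wire length L = πDN_a = π·33.0·19 = 1969.8 mm
m = ρ·(πd²/4)·L = 7920 × 10.179×10⁻⁶ m² × 1.9698 m = 0.1588 kg
f_n = ½√(k/m) = 0.5·√(2118.6/0.1588) = 0.5·√(13342) = 57.753 Hz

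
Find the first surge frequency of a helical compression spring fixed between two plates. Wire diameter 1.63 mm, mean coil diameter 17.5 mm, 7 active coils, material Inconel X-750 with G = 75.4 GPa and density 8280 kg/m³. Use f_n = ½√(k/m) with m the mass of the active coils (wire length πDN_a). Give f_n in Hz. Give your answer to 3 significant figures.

258 Hz

k = Gd⁴/(8D³N_a) = (75.4×10³)(1.63⁴)/(8·17.5³·7) = 1.7735 N/mm = 1773.5 N/m
Wire length L = πDN_a = π·17.5·7 = 384.85 mm
m = ρ·(πd²/4)·L = 8280 × 2.0867×10⁻⁶ m² × 0.38485 m = 0.0066494 kg
f_n = ½√(k/m) = 0.5·√(1773.5/0.0066494) = 0.5·√(2.6671e+05) = 258.22 Hz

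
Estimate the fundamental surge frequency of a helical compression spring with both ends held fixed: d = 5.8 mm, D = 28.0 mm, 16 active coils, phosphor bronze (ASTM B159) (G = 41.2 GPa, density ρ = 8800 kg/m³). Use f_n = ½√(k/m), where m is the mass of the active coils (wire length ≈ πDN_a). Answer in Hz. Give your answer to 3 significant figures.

k = Gd⁴/(8D³N_a) = (41.2×10³)(5.8⁴)/(8·28.0³·16) = 16.593 N/mm = 16593 N/m
Wire length L = πDN_a = π·28.0·16 = 1407.4 mm
m = ρ·(πd²/4)·L = 8800 × 26.421×10⁻⁶ m² × 1.4074 m = 0.32723 kg
f_n = ½√(k/m) = 0.5·√(16593/0.32723) = 0.5·√(50707) = 112.59 Hz

113 Hz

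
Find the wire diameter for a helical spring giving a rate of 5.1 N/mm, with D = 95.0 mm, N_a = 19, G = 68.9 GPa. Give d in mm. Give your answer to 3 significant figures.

9.91 mm

d = (8D³N_a·k / G)^(1/4) = (8·95.0³·19·5.1 / (68.9×10³))^0.25
  = (9646.4)^0.25 = 9.9104 mm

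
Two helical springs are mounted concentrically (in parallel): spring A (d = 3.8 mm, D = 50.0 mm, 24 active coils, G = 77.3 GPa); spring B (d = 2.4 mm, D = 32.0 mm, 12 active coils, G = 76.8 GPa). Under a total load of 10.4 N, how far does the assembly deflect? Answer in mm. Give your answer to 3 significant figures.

7.02 mm

k_A = Gd⁴/(8D³N_a) = (77.3×10³)(3.8⁴)/(8·50.0³·24) = 0.67159 N/mm
k_B = Gd⁴/(8D³N_a) = (76.8×10³)(2.4⁴)/(8·32.0³·12) = 0.81 N/mm
Parallel: k_eq = 0.67159 + 0.81 = 1.4816 N/mm
δ = F/k_eq = 10.4/1.4816 = 7.0195 mm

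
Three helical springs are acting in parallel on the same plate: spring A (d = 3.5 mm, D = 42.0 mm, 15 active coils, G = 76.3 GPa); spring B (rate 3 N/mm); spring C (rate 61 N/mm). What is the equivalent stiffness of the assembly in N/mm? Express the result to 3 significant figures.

65.3 N/mm

k_A = Gd⁴/(8D³N_a) = (76.3×10³)(3.5⁴)/(8·42.0³·15) = 1.2879 N/mm
Parallel: k_eq = 1.2879 + 3 + 61 = 65.288 N/mm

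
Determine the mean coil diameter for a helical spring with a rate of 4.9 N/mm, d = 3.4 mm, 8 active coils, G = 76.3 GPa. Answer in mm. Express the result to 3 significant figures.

D = (Gd⁴/(8N_a·k))^(1/3) = (76.3×10³·3.4⁴/(8·8·4.9))^(1/3)
  = (32513.5)^(1/3) = 31.9170 mm

31.9 mm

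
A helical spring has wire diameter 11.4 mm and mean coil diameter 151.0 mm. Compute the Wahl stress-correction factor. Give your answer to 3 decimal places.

C = D/d = 151.0/11.4 = 13.2456
K_W = (4C−1)/(4C−4) + 0.615/C = 51.982/48.982 + 0.0464 = 1.1077

1.108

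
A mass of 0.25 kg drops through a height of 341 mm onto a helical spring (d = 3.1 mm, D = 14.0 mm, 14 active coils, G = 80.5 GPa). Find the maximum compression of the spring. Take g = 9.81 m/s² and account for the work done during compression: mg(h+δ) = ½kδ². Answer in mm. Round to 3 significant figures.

k = Gd⁴/(8D³N_a) = (80.5×10³)(3.1⁴)/(8·14.0³·14) = 24.19 N/mm
W = mg = 0.25 × 9.81 = 2.4525 N
½kδ² − Wδ − Wh = 0 → δ = (W + √(W² + 2kWh))/k
δ = (2.4525 + √(6.0148 + 40460.7))/24.19 = (2.4525 + 201.16)/24.19 = 8.4173 mm

8.42 mm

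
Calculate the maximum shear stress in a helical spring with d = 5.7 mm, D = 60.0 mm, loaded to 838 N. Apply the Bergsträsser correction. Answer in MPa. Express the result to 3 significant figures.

780 MPa

Spring index C = D/d = 60.0/5.7 = 10.5263
K_B = (4C+2)/(4C−3) = 44.105/39.105 = 1.1279
τ₀ = 8FD/(πd³) = 8·838·60.0/(π·5.7³) = 402240/581.8 = 691.37 MPa
τ_max = K·τ₀ = 1.1279 × 691.37 = 779.77 MPa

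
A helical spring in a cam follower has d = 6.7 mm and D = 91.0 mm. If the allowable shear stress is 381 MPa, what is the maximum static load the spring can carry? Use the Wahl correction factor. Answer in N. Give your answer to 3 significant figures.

448 N

C = D/d = 91.0/6.7 = 13.5821
K_W = (4C−1)/(4C−4) + 0.615/C = 53.328/50.328 + 0.0453 = 1.1049
τ_max = K·8FD/(πd³) → F_max = τ_allow·πd³/(8DK)
F_max = 381·π·6.7³/(8·91.0·1.1049) = 3.6e+05/804.36 = 447.56 N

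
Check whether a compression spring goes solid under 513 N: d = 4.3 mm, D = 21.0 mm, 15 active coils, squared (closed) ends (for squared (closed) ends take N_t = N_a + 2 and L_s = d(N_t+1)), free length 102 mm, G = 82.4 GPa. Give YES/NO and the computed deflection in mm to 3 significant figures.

NO, δ = 20.2 mm

k = Gd⁴/(8D³N_a) = (82.4×10³)(4.3⁴)/(8·21.0³·15) = 25.349 N/mm
N_t = 17; L_s = 4.3·18 = 77.4 mm; δ_solid = L₀ − L_s = 102 − 77.4 = 24.6 mm
δ = F/k = 513/25.349 = 20.237 mm
δ < δ_solid → spring does not go solid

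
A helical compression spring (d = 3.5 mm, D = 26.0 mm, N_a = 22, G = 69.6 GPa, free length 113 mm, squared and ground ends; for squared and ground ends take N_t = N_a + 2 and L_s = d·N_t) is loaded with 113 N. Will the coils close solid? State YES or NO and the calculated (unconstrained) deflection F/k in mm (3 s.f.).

k = Gd⁴/(8D³N_a) = (69.6×10³)(3.5⁴)/(8·26.0³·22) = 3.3764 N/mm
N_t = 24; L_s = 3.5·24 = 84 mm; δ_solid = L₀ − L_s = 113 − 84 = 29 mm
δ = F/k = 113/3.3764 = 33.468 mm
δ ≥ δ_solid → spring goes solid

YES, δ = 33.5 mm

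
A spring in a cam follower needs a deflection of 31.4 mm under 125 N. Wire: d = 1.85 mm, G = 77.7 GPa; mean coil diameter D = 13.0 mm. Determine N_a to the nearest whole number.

13

Required rate k = F/δ = 125/31.4 = 3.9809 N/mm
N_a = Gd⁴/(8D³k) = (77.7×10³ × 1.85⁴)/(8 × 13.0³ × 3.9809)
    = 910139 / 69968.2 = 13.01 → 13 coils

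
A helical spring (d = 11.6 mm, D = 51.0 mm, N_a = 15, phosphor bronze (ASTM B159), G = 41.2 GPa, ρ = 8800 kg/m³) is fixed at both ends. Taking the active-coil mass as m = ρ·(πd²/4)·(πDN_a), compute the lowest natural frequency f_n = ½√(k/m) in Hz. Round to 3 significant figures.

k = Gd⁴/(8D³N_a) = (41.2×10³)(11.6⁴)/(8·51.0³·15) = 46.864 N/mm = 46864 N/m
Wire length L = πDN_a = π·51.0·15 = 2403.3 mm
m = ρ·(πd²/4)·L = 8800 × 105.68×10⁻⁶ m² × 2.4033 m = 2.2351 kg
f_n = ½√(k/m) = 0.5·√(46864/2.2351) = 0.5·√(20967) = 72.4 Hz

72.4 Hz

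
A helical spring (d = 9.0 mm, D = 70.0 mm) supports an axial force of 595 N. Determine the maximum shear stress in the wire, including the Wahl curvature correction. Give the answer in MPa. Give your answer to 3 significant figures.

Spring index C = D/d = 70.0/9.0 = 7.7778
K_W = (4C−1)/(4C−4) + 0.615/C = 30.111/27.111 + 0.0791 = 1.1897
τ₀ = 8FD/(πd³) = 8·595·70.0/(π·9.0³) = 333200/2290.2 = 145.49 MPa
τ_max = K·τ₀ = 1.1897 × 145.49 = 173.09 MPa

173 MPa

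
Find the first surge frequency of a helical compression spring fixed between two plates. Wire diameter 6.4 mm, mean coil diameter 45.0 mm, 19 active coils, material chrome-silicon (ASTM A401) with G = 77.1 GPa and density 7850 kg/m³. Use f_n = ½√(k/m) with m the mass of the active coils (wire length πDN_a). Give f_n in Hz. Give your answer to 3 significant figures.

k = Gd⁴/(8D³N_a) = (77.1×10³)(6.4⁴)/(8·45.0³·19) = 9.3388 N/mm = 9338.8 N/m
Wire length L = πDN_a = π·45.0·19 = 2686.1 mm
m = ρ·(πd²/4)·L = 7850 × 32.17×10⁻⁶ m² × 2.6861 m = 0.67832 kg
f_n = ½√(k/m) = 0.5·√(9338.8/0.67832) = 0.5·√(13768) = 58.668 Hz

58.7 Hz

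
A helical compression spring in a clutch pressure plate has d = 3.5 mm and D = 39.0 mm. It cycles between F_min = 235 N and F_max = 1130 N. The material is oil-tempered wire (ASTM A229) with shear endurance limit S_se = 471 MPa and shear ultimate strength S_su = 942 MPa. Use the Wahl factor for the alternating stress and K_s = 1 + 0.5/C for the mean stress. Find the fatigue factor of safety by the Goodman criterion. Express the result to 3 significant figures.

C = D/d = 39.0/3.5 = 11.1429; K_W = (4C−1)/(4C−4)+0.615/C = 1.1291; K_s = 1+0.5/C = 1.0449
F_a = (F_max−F_min)/2 = 447.5 N; F_m = (F_max+F_min)/2 = 682.5 N
τ_a = K_W·8F_aD/(πd³) = 1.1291 × 1036.6 = 1170.4 MPa
τ_m = K_s·8F_mD/(πd³) = 1.0449 × 1580.9 = 1651.8 MPa
Goodman: 1/n_f = τ_a/S_se + τ_m/S_su = 1170.4/471 + 1651.8/942 = 2.48496 + 1.75354 = 4.2385
n_f = 1/4.2385 = 0.2359

0.236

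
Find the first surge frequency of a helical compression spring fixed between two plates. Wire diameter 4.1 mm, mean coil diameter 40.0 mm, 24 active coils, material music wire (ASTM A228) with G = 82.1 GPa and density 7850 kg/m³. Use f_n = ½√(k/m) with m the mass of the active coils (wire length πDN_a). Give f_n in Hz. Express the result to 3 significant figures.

k = Gd⁴/(8D³N_a) = (82.1×10³)(4.1⁴)/(8·40.0³·24) = 1.888 N/mm = 1888 N/m
Wire length L = πDN_a = π·40.0·24 = 3015.9 mm
m = ρ·(πd²/4)·L = 7850 × 13.203×10⁻⁶ m² × 3.0159 m = 0.31257 kg
f_n = ½√(k/m) = 0.5·√(1888/0.31257) = 0.5·√(6040.2) = 38.859 Hz

38.9 Hz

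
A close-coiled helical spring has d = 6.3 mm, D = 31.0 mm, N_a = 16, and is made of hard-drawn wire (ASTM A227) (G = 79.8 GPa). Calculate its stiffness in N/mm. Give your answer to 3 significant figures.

33.0 N/mm

k = Gd⁴/(8D³N_a) = (79.8×10³ × 6.3⁴) / (8 × 31.0³ × 16)
  = 1.25709e+08 / 3.81325e+06 = 32.966 N/mm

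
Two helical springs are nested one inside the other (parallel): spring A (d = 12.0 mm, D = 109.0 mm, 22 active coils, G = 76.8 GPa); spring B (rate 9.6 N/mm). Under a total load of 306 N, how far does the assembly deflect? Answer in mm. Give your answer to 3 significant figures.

k_A = Gd⁴/(8D³N_a) = (76.8×10³)(12.0⁴)/(8·109.0³·22) = 6.9871 N/mm
Parallel: k_eq = 6.9871 + 9.6 = 16.587 N/mm
δ = F/k_eq = 306/16.587 = 18.448 mm

18.4 mm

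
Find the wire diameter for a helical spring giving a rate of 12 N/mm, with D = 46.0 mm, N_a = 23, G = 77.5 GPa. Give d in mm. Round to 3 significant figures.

7.26 mm

d = (8D³N_a·k / G)^(1/4) = (8·46.0³·23·12 / (77.5×10³))^0.25
  = (2773.1)^0.25 = 7.2568 mm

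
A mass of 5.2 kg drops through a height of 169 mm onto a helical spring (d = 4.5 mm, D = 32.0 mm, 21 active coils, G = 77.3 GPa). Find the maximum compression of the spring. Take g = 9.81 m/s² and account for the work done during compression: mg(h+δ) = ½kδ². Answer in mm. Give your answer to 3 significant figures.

64.3 mm

k = Gd⁴/(8D³N_a) = (77.3×10³)(4.5⁴)/(8·32.0³·21) = 5.758 N/mm
W = mg = 5.2 × 9.81 = 51.012 N
½kδ² − Wδ − Wh = 0 → δ = (W + √(W² + 2kWh))/k
δ = (51.012 + √(2602.2 + 99279.5))/5.758 = (51.012 + 319.19)/5.758 = 64.294 mm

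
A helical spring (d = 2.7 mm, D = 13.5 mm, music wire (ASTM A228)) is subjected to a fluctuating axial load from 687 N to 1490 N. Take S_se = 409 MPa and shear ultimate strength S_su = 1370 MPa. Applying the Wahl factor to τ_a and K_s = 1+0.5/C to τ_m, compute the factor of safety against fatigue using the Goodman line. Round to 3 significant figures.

C = D/d = 13.5/2.7 = 5.0000; K_W = (4C−1)/(4C−4)+0.615/C = 1.3105; K_s = 1+0.5/C = 1.1000
F_a = (F_max−F_min)/2 = 401.5 N; F_m = (F_max+F_min)/2 = 1088.5 N
τ_a = K_W·8F_aD/(πd³) = 1.3105 × 701.24 = 918.98 MPa
τ_m = K_s·8F_mD/(πd³) = 1.1000 × 1901.1 = 2091.2 MPa
Goodman: 1/n_f = τ_a/S_se + τ_m/S_su = 918.98/409 + 2091.2/1370 = 2.24689 + 1.52645 = 3.7733
n_f = 1/3.7733 = 0.265

0.265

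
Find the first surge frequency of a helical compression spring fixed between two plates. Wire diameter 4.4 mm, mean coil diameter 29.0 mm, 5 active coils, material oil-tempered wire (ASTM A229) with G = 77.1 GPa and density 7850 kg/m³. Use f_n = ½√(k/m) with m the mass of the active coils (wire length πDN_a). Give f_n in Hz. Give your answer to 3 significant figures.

369 Hz

k = Gd⁴/(8D³N_a) = (77.1×10³)(4.4⁴)/(8·29.0³·5) = 29.622 N/mm = 29622 N/m
Wire length L = πDN_a = π·29.0·5 = 455.53 mm
m = ρ·(πd²/4)·L = 7850 × 15.205×10⁻⁶ m² × 0.45553 m = 0.054373 kg
f_n = ½√(k/m) = 0.5·√(29622/0.054373) = 0.5·√(5.4479e+05) = 369.05 Hz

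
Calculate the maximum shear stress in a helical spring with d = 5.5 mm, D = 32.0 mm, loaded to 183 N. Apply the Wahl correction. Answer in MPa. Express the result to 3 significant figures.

Spring index C = D/d = 32.0/5.5 = 5.8182
K_W = (4C−1)/(4C−4) + 0.615/C = 22.273/19.273 + 0.1057 = 1.2614
τ₀ = 8FD/(πd³) = 8·183·32.0/(π·5.5³) = 46848/522.68 = 89.63 MPa
τ_max = K·τ₀ = 1.2614 × 89.63 = 113.06 MPa

113 MPa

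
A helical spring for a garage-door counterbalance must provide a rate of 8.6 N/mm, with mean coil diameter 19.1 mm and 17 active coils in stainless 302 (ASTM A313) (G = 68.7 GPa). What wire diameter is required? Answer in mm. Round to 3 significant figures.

3.30 mm

d = (8D³N_a·k / G)^(1/4) = (8·19.1³·17·8.6 / (68.7×10³))^0.25
  = (118.63)^0.25 = 3.3002 mm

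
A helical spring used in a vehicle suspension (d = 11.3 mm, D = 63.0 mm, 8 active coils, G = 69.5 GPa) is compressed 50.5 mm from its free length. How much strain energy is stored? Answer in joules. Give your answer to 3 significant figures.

90.3 J

k = Gd⁴/(8D³N_a) = (69.5×10³)(11.3⁴)/(8·63.0³·8) = 70.81 N/mm
U = ½kδ² = 0.5 × 70.81 × 50.5² = 90292 N·mm = 90.292 J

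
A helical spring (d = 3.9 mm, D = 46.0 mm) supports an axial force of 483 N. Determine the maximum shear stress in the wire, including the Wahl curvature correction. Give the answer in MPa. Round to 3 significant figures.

1070 MPa

Spring index C = D/d = 46.0/3.9 = 11.7949
K_W = (4C−1)/(4C−4) + 0.615/C = 46.179/43.179 + 0.0521 = 1.1216
τ₀ = 8FD/(πd³) = 8·483·46.0/(π·3.9³) = 177744/186.36 = 953.79 MPa
τ_max = K·τ₀ = 1.1216 × 953.79 = 1069.8 MPa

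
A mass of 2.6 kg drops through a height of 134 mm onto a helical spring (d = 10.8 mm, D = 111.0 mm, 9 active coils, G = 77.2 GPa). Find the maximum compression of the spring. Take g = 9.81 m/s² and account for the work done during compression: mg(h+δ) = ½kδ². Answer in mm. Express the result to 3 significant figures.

27.8 mm

k = Gd⁴/(8D³N_a) = (77.2×10³)(10.8⁴)/(8·111.0³·9) = 10.666 N/mm
W = mg = 2.6 × 9.81 = 25.506 N
½kδ² − Wδ − Wh = 0 → δ = (W + √(W² + 2kWh))/k
δ = (25.506 + √(650.56 + 72910.2))/10.666 = (25.506 + 271.22)/10.666 = 27.819 mm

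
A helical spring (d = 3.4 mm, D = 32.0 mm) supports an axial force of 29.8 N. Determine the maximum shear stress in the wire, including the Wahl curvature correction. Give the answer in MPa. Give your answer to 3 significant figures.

71.3 MPa

Spring index C = D/d = 32.0/3.4 = 9.4118
K_W = (4C−1)/(4C−4) + 0.615/C = 36.647/33.647 + 0.0653 = 1.1545
τ₀ = 8FD/(πd³) = 8·29.8·32.0/(π·3.4³) = 7628.8/123.48 = 61.783 MPa
τ_max = K·τ₀ = 1.1545 × 61.783 = 71.329 MPa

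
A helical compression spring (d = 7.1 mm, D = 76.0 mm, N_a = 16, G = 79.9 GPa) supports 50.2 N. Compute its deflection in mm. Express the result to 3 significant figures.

k = Gd⁴/(8D³N_a) = (79.9×10³)(7.1⁴)/(8·76.0³·16) = 3.6135 N/mm
δ = F/k = 50.2 / 3.6135 = 13.892 mm

13.9 mm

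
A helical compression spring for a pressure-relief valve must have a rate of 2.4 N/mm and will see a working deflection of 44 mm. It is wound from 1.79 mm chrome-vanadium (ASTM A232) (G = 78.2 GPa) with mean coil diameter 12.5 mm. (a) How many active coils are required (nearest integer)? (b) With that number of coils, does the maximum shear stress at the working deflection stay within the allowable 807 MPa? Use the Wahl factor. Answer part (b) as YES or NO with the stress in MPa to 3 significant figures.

N_a = Gd⁴/(8D³k) = (78.2×10³)(1.79⁴)/(8·12.5³·2.4) = 21.41 → N_a = 21
Actual rate k = Gd⁴/(8D³·21) = 2.4467 N/mm
Working load F = kδ = 2.4467·44 = 107.65 N
C = 12.5/1.79 = 6.9832; K_W = (4C−1)/(4C−4)+0.615/C = 1.2134
τ_max = K_W·8FD/(πd³) = 1.2134·597.48 = 724.99 MPa
τ_max ≤ 807 MPa → acceptable

(a) 21 coils; (b) YES, τ_max = 725 MPa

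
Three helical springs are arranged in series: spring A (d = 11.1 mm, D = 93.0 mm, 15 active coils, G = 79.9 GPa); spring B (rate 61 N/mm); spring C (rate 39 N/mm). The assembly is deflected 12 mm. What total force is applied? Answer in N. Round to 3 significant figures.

k_A = Gd⁴/(8D³N_a) = (79.9×10³)(11.1⁴)/(8·93.0³·15) = 12.566 N/mm
Series: 1/k_eq = 1/12.566 + 1/61 + 1/39 = 0.12161; k_eq = 8.2229 N/mm
F = k_eq·δ = 8.2229·12 = 98.674 N

98.7 N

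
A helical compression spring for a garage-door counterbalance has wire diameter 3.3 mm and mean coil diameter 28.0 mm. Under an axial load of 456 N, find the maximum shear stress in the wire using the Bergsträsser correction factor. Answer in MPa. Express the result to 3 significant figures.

Spring index C = D/d = 28.0/3.3 = 8.4848
K_B = (4C+2)/(4C−3) = 35.939/30.939 = 1.1616
τ₀ = 8FD/(πd³) = 8·456·28.0/(π·3.3³) = 102144/112.9 = 904.73 MPa
τ_max = K·τ₀ = 1.1616 × 904.73 = 1050.9 MPa

1050 MPa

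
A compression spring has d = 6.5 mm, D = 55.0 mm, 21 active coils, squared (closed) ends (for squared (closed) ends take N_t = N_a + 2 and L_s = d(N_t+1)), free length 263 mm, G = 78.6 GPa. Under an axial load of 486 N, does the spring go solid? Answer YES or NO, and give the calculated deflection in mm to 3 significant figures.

k = Gd⁴/(8D³N_a) = (78.6×10³)(6.5⁴)/(8·55.0³·21) = 5.0197 N/mm
N_t = 23; L_s = 6.5·24 = 156 mm; δ_solid = L₀ − L_s = 263 − 156 = 107 mm
δ = F/k = 486/5.0197 = 96.818 mm
δ < δ_solid → spring does not go solid

NO, δ = 96.8 mm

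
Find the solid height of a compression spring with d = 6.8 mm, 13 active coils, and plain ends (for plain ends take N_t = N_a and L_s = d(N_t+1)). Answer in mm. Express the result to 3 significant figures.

95.2 mm

plain ends: N_t = N_a = 13
L_s = d·(N_t+1) = 6.8 × 14 = 95.2 mm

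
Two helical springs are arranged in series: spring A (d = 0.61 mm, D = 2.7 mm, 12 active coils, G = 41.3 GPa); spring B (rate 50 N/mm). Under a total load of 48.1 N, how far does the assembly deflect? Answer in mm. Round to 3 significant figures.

16.9 mm

k_A = Gd⁴/(8D³N_a) = (41.3×10³)(0.61⁴)/(8·2.7³·12) = 3.0263 N/mm
Series: 1/k_eq = 1/3.0263 + 1/50 = 0.35044; k_eq = 2.8536 N/mm
δ = F/k_eq = 48.1/2.8536 = 16.856 mm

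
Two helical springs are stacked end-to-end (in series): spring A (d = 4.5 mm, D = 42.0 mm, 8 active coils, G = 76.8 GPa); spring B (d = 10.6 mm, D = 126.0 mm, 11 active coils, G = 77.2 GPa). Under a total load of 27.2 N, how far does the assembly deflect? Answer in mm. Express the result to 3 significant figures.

k_A = Gd⁴/(8D³N_a) = (76.8×10³)(4.5⁴)/(8·42.0³·8) = 6.6418 N/mm
k_B = Gd⁴/(8D³N_a) = (77.2×10³)(10.6⁴)/(8·126.0³·11) = 5.5366 N/mm
Series: 1/k_eq = 1/6.6418 + 1/5.5366 = 0.33118; k_eq = 3.0195 N/mm
δ = F/k_eq = 27.2/3.0195 = 9.008 mm

9.01 mm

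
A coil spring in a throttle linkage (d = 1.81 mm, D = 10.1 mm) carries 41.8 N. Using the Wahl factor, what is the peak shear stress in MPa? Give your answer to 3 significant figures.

Spring index C = D/d = 10.1/1.81 = 5.5801
K_W = (4C−1)/(4C−4) + 0.615/C = 21.320/18.320 + 0.1102 = 1.2740
τ₀ = 8FD/(πd³) = 8·41.8·10.1/(π·1.81³) = 3377.44/18.629 = 181.3 MPa
τ_max = K·τ₀ = 1.2740 × 181.3 = 230.97 MPa

231 MPa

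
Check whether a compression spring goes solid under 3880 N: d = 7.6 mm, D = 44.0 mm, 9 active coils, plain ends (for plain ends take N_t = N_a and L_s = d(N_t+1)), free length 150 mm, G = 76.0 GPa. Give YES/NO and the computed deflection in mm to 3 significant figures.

k = Gd⁴/(8D³N_a) = (76.0×10³)(7.6⁴)/(8·44.0³·9) = 41.341 N/mm
N_t = 9; L_s = 7.6·10 = 76 mm; δ_solid = L₀ − L_s = 150 − 76 = 74 mm
δ = F/k = 3880/41.341 = 93.854 mm
δ ≥ δ_solid → spring goes solid

YES, δ = 93.9 mm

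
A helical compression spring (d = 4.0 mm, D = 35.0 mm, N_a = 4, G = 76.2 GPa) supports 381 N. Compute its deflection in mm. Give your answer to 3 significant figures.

26.8 mm

k = Gd⁴/(8D³N_a) = (76.2×10³)(4.0⁴)/(8·35.0³·4) = 14.218 N/mm
δ = F/k = 381 / 14.218 = 26.797 mm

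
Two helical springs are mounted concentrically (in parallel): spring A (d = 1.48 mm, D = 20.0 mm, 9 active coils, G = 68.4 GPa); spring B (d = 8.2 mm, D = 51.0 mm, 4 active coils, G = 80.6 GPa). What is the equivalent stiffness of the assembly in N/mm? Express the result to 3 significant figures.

86.4 N/mm

k_A = Gd⁴/(8D³N_a) = (68.4×10³)(1.48⁴)/(8·20.0³·9) = 0.56974 N/mm
k_B = Gd⁴/(8D³N_a) = (80.6×10³)(8.2⁴)/(8·51.0³·4) = 85.848 N/mm
Parallel: k_eq = 0.56974 + 85.848 = 86.418 N/mm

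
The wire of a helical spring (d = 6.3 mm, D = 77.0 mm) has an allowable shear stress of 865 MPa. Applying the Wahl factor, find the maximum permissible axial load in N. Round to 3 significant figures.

987 N

C = D/d = 77.0/6.3 = 12.2222
K_W = (4C−1)/(4C−4) + 0.615/C = 47.889/44.889 + 0.0503 = 1.1171
τ_max = K·8FD/(πd³) → F_max = τ_allow·πd³/(8DK)
F_max = 865·π·6.3³/(8·77.0·1.1171) = 6.795e+05/688.16 = 987.41 N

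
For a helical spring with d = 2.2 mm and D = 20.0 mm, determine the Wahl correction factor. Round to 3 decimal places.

C = D/d = 20.0/2.2 = 9.0909
K_W = (4C−1)/(4C−4) + 0.615/C = 35.364/32.364 + 0.0677 = 1.1603

1.160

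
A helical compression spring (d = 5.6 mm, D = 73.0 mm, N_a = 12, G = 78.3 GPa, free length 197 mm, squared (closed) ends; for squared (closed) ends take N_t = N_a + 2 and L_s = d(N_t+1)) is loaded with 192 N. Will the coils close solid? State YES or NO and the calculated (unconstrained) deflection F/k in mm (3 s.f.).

k = Gd⁴/(8D³N_a) = (78.3×10³)(5.6⁴)/(8·73.0³·12) = 2.0619 N/mm
N_t = 14; L_s = 5.6·15 = 84 mm; δ_solid = L₀ − L_s = 197 − 84 = 113 mm
δ = F/k = 192/2.0619 = 93.117 mm
δ < δ_solid → spring does not go solid

NO, δ = 93.1 mm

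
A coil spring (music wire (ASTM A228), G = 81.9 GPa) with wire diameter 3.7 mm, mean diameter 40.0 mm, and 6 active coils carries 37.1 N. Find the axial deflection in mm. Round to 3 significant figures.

k = Gd⁴/(8D³N_a) = (81.9×10³)(3.7⁴)/(8·40.0³·6) = 4.9965 N/mm
δ = F/k = 37.1 / 4.9965 = 7.4251 mm

7.43 mm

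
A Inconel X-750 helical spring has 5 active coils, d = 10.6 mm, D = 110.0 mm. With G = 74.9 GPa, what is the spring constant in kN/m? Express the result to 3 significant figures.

k = Gd⁴/(8D³N_a) = (74.9×10³ × 10.6⁴) / (8 × 110.0³ × 5)
  = 9.45595e+08 / 5.324e+07 = 17.761 N/mm

17.8 kN/m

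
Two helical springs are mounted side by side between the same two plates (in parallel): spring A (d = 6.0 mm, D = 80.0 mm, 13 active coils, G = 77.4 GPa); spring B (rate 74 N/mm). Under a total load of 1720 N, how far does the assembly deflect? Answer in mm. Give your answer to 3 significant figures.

k_A = Gd⁴/(8D³N_a) = (77.4×10³)(6.0⁴)/(8·80.0³·13) = 1.8838 N/mm
Parallel: k_eq = 1.8838 + 74 = 75.884 N/mm
δ = F/k_eq = 1720/75.884 = 22.666 mm

22.7 mm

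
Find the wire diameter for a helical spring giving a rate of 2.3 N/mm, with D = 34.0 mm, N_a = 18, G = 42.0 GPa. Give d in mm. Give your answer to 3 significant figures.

d = (8D³N_a·k / G)^(1/4) = (8·34.0³·18·2.3 / (42.0×10³))^0.25
  = (309.94)^0.25 = 4.1958 mm

4.20 mm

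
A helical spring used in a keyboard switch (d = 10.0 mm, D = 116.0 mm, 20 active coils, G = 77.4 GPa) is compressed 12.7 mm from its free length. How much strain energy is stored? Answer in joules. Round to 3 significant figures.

k = Gd⁴/(8D³N_a) = (77.4×10³)(10.0⁴)/(8·116.0³·20) = 3.0992 N/mm
U = ½kδ² = 0.5 × 3.0992 × 12.7² = 249.93 N·mm = 0.24993 J

0.250 J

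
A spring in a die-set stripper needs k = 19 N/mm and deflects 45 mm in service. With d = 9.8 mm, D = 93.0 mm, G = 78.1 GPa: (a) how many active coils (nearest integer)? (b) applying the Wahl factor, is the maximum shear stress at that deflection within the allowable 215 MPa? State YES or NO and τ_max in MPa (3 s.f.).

N_a = Gd⁴/(8D³k) = (78.1×10³)(9.8⁴)/(8·93.0³·19) = 5.892 → N_a = 6
Actual rate k = Gd⁴/(8D³·6) = 18.658 N/mm
Working load F = kδ = 18.658·45 = 839.61 N
C = 93.0/9.8 = 9.4898; K_W = (4C−1)/(4C−4)+0.615/C = 1.1531
τ_max = K_W·8FD/(πd³) = 1.1531·211.26 = 243.62 MPa
τ_max > 215 MPa → exceeds allowable

(a) 6 coils; (b) NO, τ_max = 244 MPa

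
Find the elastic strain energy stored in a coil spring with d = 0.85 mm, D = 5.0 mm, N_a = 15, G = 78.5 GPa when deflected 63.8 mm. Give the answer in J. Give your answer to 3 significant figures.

k = Gd⁴/(8D³N_a) = (78.5×10³)(0.85⁴)/(8·5.0³·15) = 2.7318 N/mm
U = ½kδ² = 0.5 × 2.7318 × 63.8² = 5559.9 N·mm = 5.5599 J

5.56 J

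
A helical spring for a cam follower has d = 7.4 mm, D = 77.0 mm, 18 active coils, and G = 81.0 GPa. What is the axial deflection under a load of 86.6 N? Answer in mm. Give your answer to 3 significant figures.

23.4 mm

k = Gd⁴/(8D³N_a) = (81.0×10³)(7.4⁴)/(8·77.0³·18) = 3.6947 N/mm
δ = F/k = 86.6 / 3.6947 = 23.439 mm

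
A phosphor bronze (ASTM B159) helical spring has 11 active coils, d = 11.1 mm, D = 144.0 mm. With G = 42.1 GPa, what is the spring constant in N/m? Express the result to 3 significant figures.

k = Gd⁴/(8D³N_a) = (42.1×10³ × 11.1⁴) / (8 × 144.0³ × 11)
  = 6.39108e+08 / 2.62767e+08 = 2.4322 N/mm = 2432.2 N/m

2430 N/m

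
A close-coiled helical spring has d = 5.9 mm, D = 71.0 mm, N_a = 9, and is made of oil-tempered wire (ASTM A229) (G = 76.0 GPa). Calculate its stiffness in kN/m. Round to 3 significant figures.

3.57 kN/m

k = Gd⁴/(8D³N_a) = (76.0×10³ × 5.9⁴) / (8 × 71.0³ × 9)
  = 9.20919e+07 / 2.57696e+07 = 3.5737 N/mm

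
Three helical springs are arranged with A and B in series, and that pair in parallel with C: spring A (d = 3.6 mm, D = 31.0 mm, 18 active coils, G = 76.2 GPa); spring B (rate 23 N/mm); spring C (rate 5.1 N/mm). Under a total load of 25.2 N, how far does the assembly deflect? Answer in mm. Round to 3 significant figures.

3.26 mm

k_A = Gd⁴/(8D³N_a) = (76.2×10³)(3.6⁴)/(8·31.0³·18) = 2.9834 N/mm
Springs A,B series: k_AB = 1/(1/2.9834+1/23) = 2.6409 N/mm; parallel with C: k_eq = 2.6409+5.1 = 7.7409 N/mm
δ = F/k_eq = 25.2/7.7409 = 3.2554 mm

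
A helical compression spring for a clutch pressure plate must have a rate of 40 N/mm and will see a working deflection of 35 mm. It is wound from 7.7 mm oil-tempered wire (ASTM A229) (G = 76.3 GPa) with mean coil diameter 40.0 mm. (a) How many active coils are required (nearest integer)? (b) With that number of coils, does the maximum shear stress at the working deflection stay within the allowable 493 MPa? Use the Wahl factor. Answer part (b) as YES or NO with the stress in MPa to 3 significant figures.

(a) 13 coils; (b) YES, τ_max = 408 MPa

N_a = Gd⁴/(8D³k) = (76.3×10³)(7.7⁴)/(8·40.0³·40) = 13.1 → N_a = 13
Actual rate k = Gd⁴/(8D³·13) = 40.297 N/mm
Working load F = kδ = 40.297·35 = 1410.4 N
C = 40.0/7.7 = 5.1948; K_W = (4C−1)/(4C−4)+0.615/C = 1.2972
τ_max = K_W·8FD/(πd³) = 1.2972·314.68 = 408.2 MPa
τ_max ≤ 493 MPa → acceptable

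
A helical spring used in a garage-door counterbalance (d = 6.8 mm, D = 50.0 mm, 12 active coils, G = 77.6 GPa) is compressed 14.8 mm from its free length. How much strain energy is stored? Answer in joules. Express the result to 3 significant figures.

k = Gd⁴/(8D³N_a) = (77.6×10³)(6.8⁴)/(8·50.0³·12) = 13.827 N/mm
U = ½kδ² = 0.5 × 13.827 × 14.8² = 1514.3 N·mm = 1.5143 J

1.51 J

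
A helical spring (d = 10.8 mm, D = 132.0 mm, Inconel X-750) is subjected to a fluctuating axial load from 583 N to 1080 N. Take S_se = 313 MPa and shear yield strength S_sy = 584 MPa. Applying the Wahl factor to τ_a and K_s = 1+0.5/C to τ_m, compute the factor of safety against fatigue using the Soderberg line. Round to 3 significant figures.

1.58

C = D/d = 132.0/10.8 = 12.2222; K_W = (4C−1)/(4C−4)+0.615/C = 1.1171; K_s = 1+0.5/C = 1.0409
F_a = (F_max−F_min)/2 = 248.5 N; F_m = (F_max+F_min)/2 = 831.5 N
τ_a = K_W·8F_aD/(πd³) = 1.1171 × 66.308 = 74.077 MPa
τ_m = K_s·8F_mD/(πd³) = 1.0409 × 221.87 = 230.95 MPa
Soderberg: 1/n_f = τ_a/S_se + τ_m/S_sy = 74.077/313 + 230.95/584 = 0.23667 + 0.39546 = 0.63213
n_f = 1/0.63213 = 1.582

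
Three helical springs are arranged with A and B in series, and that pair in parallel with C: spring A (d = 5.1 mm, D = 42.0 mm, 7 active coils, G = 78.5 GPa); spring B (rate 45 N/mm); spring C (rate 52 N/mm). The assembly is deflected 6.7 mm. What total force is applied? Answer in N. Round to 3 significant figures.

k_A = Gd⁴/(8D³N_a) = (78.5×10³)(5.1⁴)/(8·42.0³·7) = 12.8 N/mm
Springs A,B series: k_AB = 1/(1/12.8+1/45) = 9.9655 N/mm; parallel with C: k_eq = 9.9655+52 = 61.965 N/mm
F = k_eq·δ = 61.965·6.7 = 415.17 N

415 N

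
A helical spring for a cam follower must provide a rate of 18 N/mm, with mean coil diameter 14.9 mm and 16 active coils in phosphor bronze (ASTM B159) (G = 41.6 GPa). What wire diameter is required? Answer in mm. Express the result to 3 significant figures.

d = (8D³N_a·k / G)^(1/4) = (8·14.9³·16·18 / (41.6×10³))^0.25
  = (183.21)^0.25 = 3.6791 mm

3.68 mm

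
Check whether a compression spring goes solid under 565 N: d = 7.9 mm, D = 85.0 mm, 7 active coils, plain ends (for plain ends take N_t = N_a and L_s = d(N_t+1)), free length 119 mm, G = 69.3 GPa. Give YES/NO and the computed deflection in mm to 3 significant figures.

YES, δ = 72.0 mm

k = Gd⁴/(8D³N_a) = (69.3×10³)(7.9⁴)/(8·85.0³·7) = 7.8487 N/mm
N_t = 7; L_s = 7.9·8 = 63.2 mm; δ_solid = L₀ − L_s = 119 − 63.2 = 55.8 mm
δ = F/k = 565/7.8487 = 71.987 mm
δ ≥ δ_solid → spring goes solid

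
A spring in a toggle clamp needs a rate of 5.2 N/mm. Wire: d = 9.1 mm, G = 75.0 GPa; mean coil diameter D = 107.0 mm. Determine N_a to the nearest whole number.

10

N_a = Gd⁴/(8D³k) = (75.0×10³ × 9.1⁴)/(8 × 107.0³ × 5.2)
    = 5.14312e+08 / 5.09618e+07 = 10.09 → 10 coils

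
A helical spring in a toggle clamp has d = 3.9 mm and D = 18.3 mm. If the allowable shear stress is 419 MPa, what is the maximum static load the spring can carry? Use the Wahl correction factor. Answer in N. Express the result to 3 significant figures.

400 N

C = D/d = 18.3/3.9 = 4.6923
K_W = (4C−1)/(4C−4) + 0.615/C = 17.769/14.769 + 0.1311 = 1.3342
τ_max = K·8FD/(πd³) → F_max = τ_allow·πd³/(8DK)
F_max = 419·π·3.9³/(8·18.3·1.3342) = 78083/195.33 = 399.76 N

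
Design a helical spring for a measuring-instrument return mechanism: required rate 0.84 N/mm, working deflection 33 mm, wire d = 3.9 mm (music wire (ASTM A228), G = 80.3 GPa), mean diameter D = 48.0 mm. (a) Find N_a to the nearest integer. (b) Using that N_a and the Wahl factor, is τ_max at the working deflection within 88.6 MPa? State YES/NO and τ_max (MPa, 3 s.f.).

(a) 25 coils; (b) YES, τ_max = 63.8 MPa

N_a = Gd⁴/(8D³k) = (80.3×10³)(3.9⁴)/(8·48.0³·0.84) = 25 → N_a = 25
Actual rate k = Gd⁴/(8D³·25) = 0.83989 N/mm
Working load F = kδ = 0.83989·33 = 27.716 N
C = 48.0/3.9 = 12.3077; K_W = (4C−1)/(4C−4)+0.615/C = 1.1163
τ_max = K_W·8FD/(πd³) = 1.1163·57.111 = 63.753 MPa
τ_max ≤ 88.6 MPa → acceptable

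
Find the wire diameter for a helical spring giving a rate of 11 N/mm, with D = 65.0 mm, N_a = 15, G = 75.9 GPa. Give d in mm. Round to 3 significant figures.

d = (8D³N_a·k / G)^(1/4) = (8·65.0³·15·11 / (75.9×10³))^0.25
  = (4776.1)^0.25 = 8.3132 mm

8.31 mm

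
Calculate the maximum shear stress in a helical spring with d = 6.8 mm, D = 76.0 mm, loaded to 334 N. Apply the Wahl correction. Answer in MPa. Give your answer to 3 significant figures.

Spring index C = D/d = 76.0/6.8 = 11.1765
K_W = (4C−1)/(4C−4) + 0.615/C = 43.706/40.706 + 0.0550 = 1.1287
τ₀ = 8FD/(πd³) = 8·334·76.0/(π·6.8³) = 203072/987.82 = 205.58 MPa
τ_max = K·τ₀ = 1.1287 × 205.58 = 232.04 MPa

232 MPa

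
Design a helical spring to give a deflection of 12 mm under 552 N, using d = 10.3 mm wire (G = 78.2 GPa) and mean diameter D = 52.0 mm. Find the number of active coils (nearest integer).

17

Required rate k = F/δ = 552/12 = 46 N/mm
N_a = Gd⁴/(8D³k) = (78.2×10³ × 10.3⁴)/(8 × 52.0³ × 46)
    = 8.80148e+08 / 5.17437e+07 = 17.01 → 17 coils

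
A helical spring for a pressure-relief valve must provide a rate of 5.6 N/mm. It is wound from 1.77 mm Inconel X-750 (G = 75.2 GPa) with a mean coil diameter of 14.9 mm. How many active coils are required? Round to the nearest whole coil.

N_a = Gd⁴/(8D³k) = (75.2×10³ × 1.77⁴)/(8 × 14.9³ × 5.6)
    = 738093 / 148196 = 4.981 → 5 coils

5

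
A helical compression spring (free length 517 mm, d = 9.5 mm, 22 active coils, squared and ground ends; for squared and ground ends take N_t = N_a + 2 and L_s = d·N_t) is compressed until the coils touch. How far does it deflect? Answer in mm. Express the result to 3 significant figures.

N_t = 24; L_s = 9.5·24 = 228 mm
δ_solid = L₀ − L_s = 517 − 228 = 289 mm

289 mm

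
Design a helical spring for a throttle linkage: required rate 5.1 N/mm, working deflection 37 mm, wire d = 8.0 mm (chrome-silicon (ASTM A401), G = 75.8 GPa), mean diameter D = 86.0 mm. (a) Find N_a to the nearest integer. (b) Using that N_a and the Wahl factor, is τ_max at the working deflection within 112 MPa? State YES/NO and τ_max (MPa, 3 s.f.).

(a) 12 coils; (b) YES, τ_max = 91.3 MPa

N_a = Gd⁴/(8D³k) = (75.8×10³)(8.0⁴)/(8·86.0³·5.1) = 11.96 → N_a = 12
Actual rate k = Gd⁴/(8D³·12) = 5.0847 N/mm
Working load F = kδ = 5.0847·37 = 188.13 N
C = 86.0/8.0 = 10.7500; K_W = (4C−1)/(4C−4)+0.615/C = 1.1341
τ_max = K_W·8FD/(πd³) = 1.1341·80.47 = 91.263 MPa
τ_max ≤ 112 MPa → acceptable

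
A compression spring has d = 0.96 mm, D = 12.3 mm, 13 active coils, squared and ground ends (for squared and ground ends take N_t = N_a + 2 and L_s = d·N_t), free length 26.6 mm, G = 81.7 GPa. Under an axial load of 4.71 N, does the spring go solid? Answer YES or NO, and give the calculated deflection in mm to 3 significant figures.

k = Gd⁴/(8D³N_a) = (81.7×10³)(0.96⁴)/(8·12.3³·13) = 0.35856 N/mm
N_t = 15; L_s = 0.96·15 = 14.4 mm; δ_solid = L₀ − L_s = 26.6 − 14.4 = 12.2 mm
δ = F/k = 4.71/0.35856 = 13.136 mm
δ ≥ δ_solid → spring goes solid

YES, δ = 13.1 mm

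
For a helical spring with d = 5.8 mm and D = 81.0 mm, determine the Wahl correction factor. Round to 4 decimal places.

1.1019

C = D/d = 81.0/5.8 = 13.9655
K_W = (4C−1)/(4C−4) + 0.615/C = 54.862/51.862 + 0.0440 = 1.1019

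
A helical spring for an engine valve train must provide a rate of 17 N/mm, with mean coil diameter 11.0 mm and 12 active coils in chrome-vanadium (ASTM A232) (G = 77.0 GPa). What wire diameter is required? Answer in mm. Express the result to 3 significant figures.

2.30 mm

d = (8D³N_a·k / G)^(1/4) = (8·11.0³·12·17 / (77.0×10³))^0.25
  = (28.21)^0.25 = 2.3046 mm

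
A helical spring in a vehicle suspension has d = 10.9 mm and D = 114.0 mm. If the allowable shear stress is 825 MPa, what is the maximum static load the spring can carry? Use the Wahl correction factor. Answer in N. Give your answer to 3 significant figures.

3230 N

C = D/d = 114.0/10.9 = 10.4587
K_W = (4C−1)/(4C−4) + 0.615/C = 40.835/37.835 + 0.0588 = 1.1381
τ_max = K·8FD/(πd³) → F_max = τ_allow·πd³/(8DK)
F_max = 825·π·10.9³/(8·114.0·1.1381) = 3.3565e+06/1037.9 = 3233.8 N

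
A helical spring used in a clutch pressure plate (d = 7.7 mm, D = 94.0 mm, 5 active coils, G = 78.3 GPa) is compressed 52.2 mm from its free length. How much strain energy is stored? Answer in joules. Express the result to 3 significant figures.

11.3 J

k = Gd⁴/(8D³N_a) = (78.3×10³)(7.7⁴)/(8·94.0³·5) = 8.2848 N/mm
U = ½kδ² = 0.5 × 8.2848 × 52.2² = 11287 N·mm = 11.287 J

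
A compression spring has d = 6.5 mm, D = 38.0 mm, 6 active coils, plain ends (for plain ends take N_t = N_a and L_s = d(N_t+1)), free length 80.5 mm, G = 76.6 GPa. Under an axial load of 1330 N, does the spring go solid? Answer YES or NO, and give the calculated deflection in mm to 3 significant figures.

NO, δ = 25.6 mm

k = Gd⁴/(8D³N_a) = (76.6×10³)(6.5⁴)/(8·38.0³·6) = 51.915 N/mm
N_t = 6; L_s = 6.5·7 = 45.5 mm; δ_solid = L₀ − L_s = 80.5 − 45.5 = 35 mm
δ = F/k = 1330/51.915 = 25.619 mm
δ < δ_solid → spring does not go solid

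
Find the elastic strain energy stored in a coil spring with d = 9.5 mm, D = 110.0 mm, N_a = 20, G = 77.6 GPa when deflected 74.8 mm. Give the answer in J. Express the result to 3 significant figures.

8.30 J

k = Gd⁴/(8D³N_a) = (77.6×10³)(9.5⁴)/(8·110.0³·20) = 2.968 N/mm
U = ½kδ² = 0.5 × 2.968 × 74.8² = 8302.9 N·mm = 8.3029 J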